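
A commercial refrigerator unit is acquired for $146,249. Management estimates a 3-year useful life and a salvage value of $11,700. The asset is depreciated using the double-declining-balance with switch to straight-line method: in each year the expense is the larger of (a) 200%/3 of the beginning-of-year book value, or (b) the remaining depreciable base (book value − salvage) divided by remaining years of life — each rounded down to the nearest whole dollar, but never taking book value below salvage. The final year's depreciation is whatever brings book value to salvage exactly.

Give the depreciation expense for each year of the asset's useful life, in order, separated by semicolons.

$97,499; $32,500; $4,550

Depreciable base = $146,249 − $11,700 = $134,549.
Year 1: DB = ⌊$146,249 × 200%/3⌋ = $97,499; SL = ⌊$134,549/3⌋ = $44,849 → take DB $97,499. Book value $48,750.
Year 2: DB = ⌊$48,750 × 200%/3⌋ = $32,500; SL = ⌊$37,050/2⌋ = $18,525 → take DB $32,500. Book value $16,250.
Year 3 (final): $16,250 − $11,700 = $4,550. Book value $11,700.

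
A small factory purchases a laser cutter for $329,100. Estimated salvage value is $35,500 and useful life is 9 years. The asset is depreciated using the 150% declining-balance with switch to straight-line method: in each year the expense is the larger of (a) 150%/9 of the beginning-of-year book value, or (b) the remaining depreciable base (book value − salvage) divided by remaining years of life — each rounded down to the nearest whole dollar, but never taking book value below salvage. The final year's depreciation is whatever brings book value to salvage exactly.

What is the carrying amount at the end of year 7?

Depreciable base = $329,100 − $35,500 = $293,600.
Year 1: DB = ⌊$329,100 × 150%/9⌋ = $54,850; SL = ⌊$293,600/9⌋ = $32,622 → take DB $54,850. Book value $274,250.
Year 2: DB = ⌊$274,250 × 150%/9⌋ = $45,708; SL = ⌊$238,750/8⌋ = $29,843 → take DB $45,708. Book value $228,542.
Year 3: DB = ⌊$228,542 × 150%/9⌋ = $38,090; SL = ⌊$193,042/7⌋ = $27,577 → take DB $38,090. Book value $190,452.
Year 4: DB = ⌊$190,452 × 150%/9⌋ = $31,742; SL = ⌊$154,952/6⌋ = $25,825 → take DB $31,742. Book value $158,710.
Year 5: DB = ⌊$158,710 × 150%/9⌋ = $26,451; SL = ⌊$123,210/5⌋ = $24,642 → take DB $26,451. Book value $132,259.
Year 6: DB = ⌊$132,259 × 150%/9⌋ = $22,043; SL = ⌊$96,759/4⌋ = $24,189 → take SL $24,189. Book value $108,070.
Year 7: DB = ⌊$108,070 × 150%/9⌋ = $18,011; SL = ⌊$72,570/3⌋ = $24,190 → take SL $24,190. Book value $83,880.

$83,880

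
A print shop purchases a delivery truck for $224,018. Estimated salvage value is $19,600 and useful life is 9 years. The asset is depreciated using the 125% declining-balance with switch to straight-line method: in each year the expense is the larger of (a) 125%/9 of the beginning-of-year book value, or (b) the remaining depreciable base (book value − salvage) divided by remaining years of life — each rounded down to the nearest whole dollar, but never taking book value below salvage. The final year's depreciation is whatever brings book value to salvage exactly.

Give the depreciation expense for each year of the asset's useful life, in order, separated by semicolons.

Depreciable base = $224,018 − $19,600 = $204,418.
Year 1: DB = ⌊$224,018 × 125%/9⌋ = $31,113; SL = ⌊$204,418/9⌋ = $22,713 → take DB $31,113. Book value $192,905.
Year 2: DB = ⌊$192,905 × 125%/9⌋ = $26,792; SL = ⌊$173,305/8⌋ = $21,663 → take DB $26,792. Book value $166,113.
Year 3: DB = ⌊$166,113 × 125%/9⌋ = $23,071; SL = ⌊$146,513/7⌋ = $20,930 → take DB $23,071. Book value $143,042.
Year 4: DB = ⌊$143,042 × 125%/9⌋ = $19,866; SL = ⌊$123,442/6⌋ = $20,573 → take SL $20,573. Book value $122,469.
Year 5: DB = ⌊$122,469 × 125%/9⌋ = $17,009; SL = ⌊$102,869/5⌋ = $20,573 → take SL $20,573. Book value $101,896.
Year 6: DB = ⌊$101,896 × 125%/9⌋ = $14,152; SL = ⌊$82,296/4⌋ = $20,574 → take SL $20,574. Book value $81,322.
Year 7: DB = ⌊$81,322 × 125%/9⌋ = $11,294; SL = ⌊$61,722/3⌋ = $20,574 → take SL $20,574. Book value $60,748.
Year 8: DB = ⌊$60,748 × 125%/9⌋ = $8,437; SL = ⌊$41,148/2⌋ = $20,574 → take SL $20,574. Book value $40,174.
Year 9 (final): $40,174 − $19,600 = $20,574. Book value $19,600.

$31,113; $26,792; $23,071; $20,573; $20,573; $20,574; $20,574; $20,574; $20,574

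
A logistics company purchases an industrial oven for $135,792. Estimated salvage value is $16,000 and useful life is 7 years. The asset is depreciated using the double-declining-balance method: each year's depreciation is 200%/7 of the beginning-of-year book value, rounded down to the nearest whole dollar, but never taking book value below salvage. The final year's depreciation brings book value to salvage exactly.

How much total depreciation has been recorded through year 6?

Depreciable base = $135,792 − $16,000 = $119,792.
Year 1: ⌊$135,792 × 200%/7⌋ = $38,797. Book value $96,995.
Year 2: ⌊$96,995 × 200%/7⌋ = $27,712. Book value $69,283.
Year 3: ⌊$69,283 × 200%/7⌋ = $19,795. Book value $49,488.
Year 4: ⌊$49,488 × 200%/7⌋ = $14,139. Book value $35,349.
Year 5: ⌊$35,349 × 200%/7⌋ = $10,099. Book value $25,250.
Year 6: ⌊$25,250 × 200%/7⌋ = $7,214. Book value $18,036.
Accumulated through year 6 = $135,792 − $18,036 = $117,756.

$117,756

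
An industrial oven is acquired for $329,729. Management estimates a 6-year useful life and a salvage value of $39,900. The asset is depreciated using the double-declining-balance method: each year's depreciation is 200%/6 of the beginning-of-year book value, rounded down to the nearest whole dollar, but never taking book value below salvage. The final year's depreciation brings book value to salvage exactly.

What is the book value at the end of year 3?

Depreciable base = $329,729 − $39,900 = $289,829.
Year 1: ⌊$329,729 × 200%/6⌋ = $109,909. Book value $219,820.
Year 2: ⌊$219,820 × 200%/6⌋ = $73,273. Book value $146,547.
Year 3: ⌊$146,547 × 200%/6⌋ = $48,849. Book value $97,698.

$97,698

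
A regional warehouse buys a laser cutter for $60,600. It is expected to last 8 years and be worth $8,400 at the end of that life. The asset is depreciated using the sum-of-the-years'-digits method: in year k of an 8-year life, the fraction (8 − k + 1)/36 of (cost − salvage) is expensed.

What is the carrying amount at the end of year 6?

Depreciable base = $60,600 − $8,400 = $52,200.
Sum of the years' digits = 8+7+6+5+4+3+2+1 = 36.
Year 1: $52,200 × 8/36 = $11,600. Book value $49,000.
Year 2: $52,200 × 7/36 = $10,150. Book value $38,850.
Year 3: $52,200 × 6/36 = $8,700. Book value $30,150.
Year 4: $52,200 × 5/36 = $7,250. Book value $22,900.
Year 5: $52,200 × 4/36 = $5,800. Book value $17,100.
Year 6: $52,200 × 3/36 = $4,350. Book value $12,750.

$12,750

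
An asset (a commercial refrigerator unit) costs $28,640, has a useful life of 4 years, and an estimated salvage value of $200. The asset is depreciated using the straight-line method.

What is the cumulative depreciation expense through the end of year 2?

$14,220

Depreciable base = $28,640 − $200 = $28,440.
Annual expense = $28,440 / 4 = $7,110.
End of year 1: book value $21,530.
End of year 2: book value $14,420.
Accumulated through year 2 = $28,640 − $14,420 = $14,220.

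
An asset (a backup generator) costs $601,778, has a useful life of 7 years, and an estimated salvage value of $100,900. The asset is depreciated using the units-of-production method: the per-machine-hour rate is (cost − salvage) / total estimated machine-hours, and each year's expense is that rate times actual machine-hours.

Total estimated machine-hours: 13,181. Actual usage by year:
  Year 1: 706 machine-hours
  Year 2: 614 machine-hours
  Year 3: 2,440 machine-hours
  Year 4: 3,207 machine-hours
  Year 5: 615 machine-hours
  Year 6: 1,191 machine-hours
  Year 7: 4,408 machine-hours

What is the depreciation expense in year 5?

Depreciable base = $601,778 − $100,900 = $500,878.
Rate = $500,878 / 13,181 machine-hours = $38 per machine-hour.
Year 1: 706 × $38 = $26,828. Book value $574,950.
Year 2: 614 × $38 = $23,332. Book value $551,618.
Year 3: 2,440 × $38 = $92,720. Book value $458,898.
Year 4: 3,207 × $38 = $121,866. Book value $337,032.
Year 5: 615 × $38 = $23,370. Book value $313,662.

$23,370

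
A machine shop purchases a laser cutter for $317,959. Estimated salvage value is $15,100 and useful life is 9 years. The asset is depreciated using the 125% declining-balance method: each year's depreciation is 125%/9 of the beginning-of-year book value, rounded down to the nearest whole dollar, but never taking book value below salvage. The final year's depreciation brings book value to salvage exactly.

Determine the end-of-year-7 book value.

$111,633

Depreciable base = $317,959 − $15,100 = $302,859.
Year 1: ⌊$317,959 × 125%/9⌋ = $44,160. Book value $273,799.
Year 2: ⌊$273,799 × 125%/9⌋ = $38,027. Book value $235,772.
Year 3: ⌊$235,772 × 125%/9⌋ = $32,746. Book value $203,026.
Year 4: ⌊$203,026 × 125%/9⌋ = $28,198. Book value $174,828.
Year 5: ⌊$174,828 × 125%/9⌋ = $24,281. Book value $150,547.
Year 6: ⌊$150,547 × 125%/9⌋ = $20,909. Book value $129,638.
Year 7: ⌊$129,638 × 125%/9⌋ = $18,005. Book value $111,633.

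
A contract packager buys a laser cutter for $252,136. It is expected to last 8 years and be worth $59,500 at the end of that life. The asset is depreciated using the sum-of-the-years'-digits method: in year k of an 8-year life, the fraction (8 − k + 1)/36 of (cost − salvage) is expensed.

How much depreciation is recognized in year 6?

$16,053

Depreciable base = $252,136 − $59,500 = $192,636.
Sum of the years' digits = 8+7+6+5+4+3+2+1 = 36.
Year 1: $192,636 × 8/36 = $42,808. Book value $209,328.
Year 2: $192,636 × 7/36 = $37,457. Book value $171,871.
Year 3: $192,636 × 6/36 = $32,106. Book value $139,765.
Year 4: $192,636 × 5/36 = $26,755. Book value $113,010.
Year 5: $192,636 × 4/36 = $21,404. Book value $91,606.
Year 6: $192,636 × 3/36 = $16,053. Book value $75,553.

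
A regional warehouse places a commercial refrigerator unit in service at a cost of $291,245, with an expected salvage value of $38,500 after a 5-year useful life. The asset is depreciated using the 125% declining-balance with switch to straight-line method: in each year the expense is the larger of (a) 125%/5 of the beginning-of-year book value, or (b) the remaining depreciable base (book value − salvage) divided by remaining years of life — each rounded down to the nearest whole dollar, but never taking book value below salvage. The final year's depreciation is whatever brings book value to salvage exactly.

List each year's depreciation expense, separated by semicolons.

$72,811; $54,608; $41,775; $41,775; $41,776

Depreciable base = $291,245 − $38,500 = $252,745.
Year 1: DB = ⌊$291,245 × 125%/5⌋ = $72,811; SL = ⌊$252,745/5⌋ = $50,549 → take DB $72,811. Book value $218,434.
Year 2: DB = ⌊$218,434 × 125%/5⌋ = $54,608; SL = ⌊$179,934/4⌋ = $44,983 → take DB $54,608. Book value $163,826.
Year 3: DB = ⌊$163,826 × 125%/5⌋ = $40,956; SL = ⌊$125,326/3⌋ = $41,775 → take SL $41,775. Book value $122,051.
Year 4: DB = ⌊$122,051 × 125%/5⌋ = $30,512; SL = ⌊$83,551/2⌋ = $41,775 → take SL $41,775. Book value $80,276.
Year 5 (final): $80,276 − $38,500 = $41,776. Book value $38,500.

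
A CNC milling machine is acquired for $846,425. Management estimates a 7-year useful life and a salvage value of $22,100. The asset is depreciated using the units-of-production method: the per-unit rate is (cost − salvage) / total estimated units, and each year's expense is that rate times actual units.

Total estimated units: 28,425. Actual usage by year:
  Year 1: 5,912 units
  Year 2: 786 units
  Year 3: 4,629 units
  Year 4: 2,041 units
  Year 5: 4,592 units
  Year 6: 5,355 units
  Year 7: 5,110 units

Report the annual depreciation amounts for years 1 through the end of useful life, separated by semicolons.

$171,448; $22,794; $134,241; $59,189; $133,168; $155,295; $148,190

Depreciable base = $846,425 − $22,100 = $824,325.
Rate = $824,325 / 28,425 units = $29 per unit.
Year 1: 5,912 × $29 = $171,448. Book value $674,977.
Year 2: 786 × $29 = $22,794. Book value $652,183.
Year 3: 4,629 × $29 = $134,241. Book value $517,942.
Year 4: 2,041 × $29 = $59,189. Book value $458,753.
Year 5: 4,592 × $29 = $133,168. Book value $325,585.
Year 6: 5,355 × $29 = $155,295. Book value $170,290.
Year 7: 5,110 × $29 = $148,190. Book value $22,100.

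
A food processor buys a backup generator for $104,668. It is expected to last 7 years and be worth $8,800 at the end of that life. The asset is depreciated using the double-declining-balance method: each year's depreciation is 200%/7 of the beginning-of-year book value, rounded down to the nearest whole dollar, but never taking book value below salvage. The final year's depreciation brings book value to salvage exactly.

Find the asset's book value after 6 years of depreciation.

$13,903

Depreciable base = $104,668 − $8,800 = $95,868.
Year 1: ⌊$104,668 × 200%/7⌋ = $29,905. Book value $74,763.
Year 2: ⌊$74,763 × 200%/7⌋ = $21,360. Book value $53,403.
Year 3: ⌊$53,403 × 200%/7⌋ = $15,258. Book value $38,145.
Year 4: ⌊$38,145 × 200%/7⌋ = $10,898. Book value $27,247.
Year 5: ⌊$27,247 × 200%/7⌋ = $7,784. Book value $19,463.
Year 6: ⌊$19,463 × 200%/7⌋ = $5,560. Book value $13,903.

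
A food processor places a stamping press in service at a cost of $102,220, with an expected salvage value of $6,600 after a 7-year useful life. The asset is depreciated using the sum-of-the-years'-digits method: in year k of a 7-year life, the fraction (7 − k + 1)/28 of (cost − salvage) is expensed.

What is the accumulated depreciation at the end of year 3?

Depreciable base = $102,220 − $6,600 = $95,620.
Sum of the years' digits = 7+6+5+4+3+2+1 = 28.
Year 1: $95,620 × 7/28 = $23,905. Book value $78,315.
Year 2: $95,620 × 6/28 = $20,490. Book value $57,825.
Year 3: $95,620 × 5/28 = $17,075. Book value $40,750.
Accumulated through year 3 = $102,220 − $40,750 = $61,470.

$61,470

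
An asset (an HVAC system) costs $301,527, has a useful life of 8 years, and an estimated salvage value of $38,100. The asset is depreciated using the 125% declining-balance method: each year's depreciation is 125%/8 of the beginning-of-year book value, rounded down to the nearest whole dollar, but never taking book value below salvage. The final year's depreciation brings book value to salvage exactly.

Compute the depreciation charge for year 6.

$20,147

Depreciable base = $301,527 − $38,100 = $263,427.
Year 1: ⌊$301,527 × 125%/8⌋ = $47,113. Book value $254,414.
Year 2: ⌊$254,414 × 125%/8⌋ = $39,752. Book value $214,662.
Year 3: ⌊$214,662 × 125%/8⌋ = $33,540. Book value $181,122.
Year 4: ⌊$181,122 × 125%/8⌋ = $28,300. Book value $152,822.
Year 5: ⌊$152,822 × 125%/8⌋ = $23,878. Book value $128,944.
Year 6: ⌊$128,944 × 125%/8⌋ = $20,147. Book value $108,797.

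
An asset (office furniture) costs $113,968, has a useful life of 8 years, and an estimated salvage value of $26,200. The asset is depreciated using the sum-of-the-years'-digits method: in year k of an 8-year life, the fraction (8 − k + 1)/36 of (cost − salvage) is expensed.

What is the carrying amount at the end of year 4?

$50,580

Depreciable base = $113,968 − $26,200 = $87,768.
Sum of the years' digits = 8+7+6+5+4+3+2+1 = 36.
Year 1: $87,768 × 8/36 = $19,504. Book value $94,464.
Year 2: $87,768 × 7/36 = $17,066. Book value $77,398.
Year 3: $87,768 × 6/36 = $14,628. Book value $62,770.
Year 4: $87,768 × 5/36 = $12,190. Book value $50,580.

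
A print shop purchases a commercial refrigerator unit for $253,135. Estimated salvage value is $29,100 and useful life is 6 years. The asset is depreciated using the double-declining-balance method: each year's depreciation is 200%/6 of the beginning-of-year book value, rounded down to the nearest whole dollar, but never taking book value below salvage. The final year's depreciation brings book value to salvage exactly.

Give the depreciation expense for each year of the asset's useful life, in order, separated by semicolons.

Depreciable base = $253,135 − $29,100 = $224,035.
Year 1: ⌊$253,135 × 200%/6⌋ = $84,378. Book value $168,757.
Year 2: ⌊$168,757 × 200%/6⌋ = $56,252. Book value $112,505.
Year 3: ⌊$112,505 × 200%/6⌋ = $37,501. Book value $75,004.
Year 4: ⌊$75,004 × 200%/6⌋ = $25,001. Book value $50,003.
Year 5: ⌊$50,003 × 200%/6⌋ = $16,667. Book value $33,336.
Year 6 (final): $33,336 − $29,100 = $4,236. Book value $29,100.

$84,378; $56,252; $37,501; $25,001; $16,667; $4,236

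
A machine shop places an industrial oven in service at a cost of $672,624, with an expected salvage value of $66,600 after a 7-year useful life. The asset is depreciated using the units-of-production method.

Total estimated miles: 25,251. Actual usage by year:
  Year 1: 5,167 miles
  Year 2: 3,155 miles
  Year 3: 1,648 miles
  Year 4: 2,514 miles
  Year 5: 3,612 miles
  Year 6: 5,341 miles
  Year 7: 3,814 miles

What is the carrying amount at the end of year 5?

$286,320

Depreciable base = $672,624 − $66,600 = $606,024.
Rate = $606,024 / 25,251 miles = $24 per mile.
Year 1: 5,167 × $24 = $124,008. Book value $548,616.
Year 2: 3,155 × $24 = $75,720. Book value $472,896.
Year 3: 1,648 × $24 = $39,552. Book value $433,344.
Year 4: 2,514 × $24 = $60,336. Book value $373,008.
Year 5: 3,612 × $24 = $86,688. Book value $286,320.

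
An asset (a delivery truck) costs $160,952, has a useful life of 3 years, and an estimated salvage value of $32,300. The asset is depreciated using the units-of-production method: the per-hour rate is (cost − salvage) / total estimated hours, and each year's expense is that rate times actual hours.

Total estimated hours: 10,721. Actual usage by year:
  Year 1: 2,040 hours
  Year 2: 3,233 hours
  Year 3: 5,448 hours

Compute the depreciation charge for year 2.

$38,796

Depreciable base = $160,952 − $32,300 = $128,652.
Rate = $128,652 / 10,721 hours = $12 per hour.
Year 1: 2,040 × $12 = $24,480. Book value $136,472.
Year 2: 3,233 × $12 = $38,796. Book value $97,676.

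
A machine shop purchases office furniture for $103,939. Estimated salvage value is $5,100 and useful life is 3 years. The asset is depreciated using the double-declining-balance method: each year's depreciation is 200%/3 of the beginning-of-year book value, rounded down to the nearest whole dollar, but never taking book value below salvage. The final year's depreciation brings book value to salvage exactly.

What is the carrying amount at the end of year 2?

Depreciable base = $103,939 − $5,100 = $98,839.
Year 1: ⌊$103,939 × 200%/3⌋ = $69,292. Book value $34,647.
Year 2: ⌊$34,647 × 200%/3⌋ = $23,098. Book value $11,549.

$11,549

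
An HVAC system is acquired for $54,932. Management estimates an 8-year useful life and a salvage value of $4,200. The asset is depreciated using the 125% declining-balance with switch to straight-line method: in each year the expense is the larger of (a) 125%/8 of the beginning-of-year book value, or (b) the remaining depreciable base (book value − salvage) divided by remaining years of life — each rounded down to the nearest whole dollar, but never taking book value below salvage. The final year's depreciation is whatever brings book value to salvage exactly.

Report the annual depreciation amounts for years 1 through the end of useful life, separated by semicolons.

Depreciable base = $54,932 − $4,200 = $50,732.
Year 1: DB = ⌊$54,932 × 125%/8⌋ = $8,583; SL = ⌊$50,732/8⌋ = $6,341 → take DB $8,583. Book value $46,349.
Year 2: DB = ⌊$46,349 × 125%/8⌋ = $7,242; SL = ⌊$42,149/7⌋ = $6,021 → take DB $7,242. Book value $39,107.
Year 3: DB = ⌊$39,107 × 125%/8⌋ = $6,110; SL = ⌊$34,907/6⌋ = $5,817 → take DB $6,110. Book value $32,997.
Year 4: DB = ⌊$32,997 × 125%/8⌋ = $5,155; SL = ⌊$28,797/5⌋ = $5,759 → take SL $5,759. Book value $27,238.
Year 5: DB = ⌊$27,238 × 125%/8⌋ = $4,255; SL = ⌊$23,038/4⌋ = $5,759 → take SL $5,759. Book value $21,479.
Year 6: DB = ⌊$21,479 × 125%/8⌋ = $3,356; SL = ⌊$17,279/3⌋ = $5,759 → take SL $5,759. Book value $15,720.
Year 7: DB = ⌊$15,720 × 125%/8⌋ = $2,456; SL = ⌊$11,520/2⌋ = $5,760 → take SL $5,760. Book value $9,960.
Year 8 (final): $9,960 − $4,200 = $5,760. Book value $4,200.

$8,583; $7,242; $6,110; $5,759; $5,759; $5,759; $5,760; $5,760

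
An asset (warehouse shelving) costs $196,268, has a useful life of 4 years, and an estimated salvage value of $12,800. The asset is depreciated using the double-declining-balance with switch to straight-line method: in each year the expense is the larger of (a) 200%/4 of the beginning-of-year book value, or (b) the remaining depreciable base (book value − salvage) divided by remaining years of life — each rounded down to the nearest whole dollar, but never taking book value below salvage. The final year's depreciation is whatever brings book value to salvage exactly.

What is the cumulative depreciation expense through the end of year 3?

Depreciable base = $196,268 − $12,800 = $183,468.
Year 1: DB = ⌊$196,268 × 200%/4⌋ = $98,134; SL = ⌊$183,468/4⌋ = $45,867 → take DB $98,134. Book value $98,134.
Year 2: DB = ⌊$98,134 × 200%/4⌋ = $49,067; SL = ⌊$85,334/3⌋ = $28,444 → take DB $49,067. Book value $49,067.
Year 3: DB = ⌊$49,067 × 200%/4⌋ = $24,533; SL = ⌊$36,267/2⌋ = $18,133 → take DB $24,533. Book value $24,534.
Accumulated through year 3 = $196,268 − $24,534 = $171,734.

$171,734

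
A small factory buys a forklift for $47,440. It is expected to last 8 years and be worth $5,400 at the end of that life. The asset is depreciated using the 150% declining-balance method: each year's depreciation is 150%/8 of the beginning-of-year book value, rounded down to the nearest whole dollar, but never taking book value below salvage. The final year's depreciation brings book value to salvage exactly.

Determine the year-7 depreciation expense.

$2,559

Depreciable base = $47,440 − $5,400 = $42,040.
Year 1: ⌊$47,440 × 150%/8⌋ = $8,895. Book value $38,545.
Year 2: ⌊$38,545 × 150%/8⌋ = $7,227. Book value $31,318.
Year 3: ⌊$31,318 × 150%/8⌋ = $5,872. Book value $25,446.
Year 4: ⌊$25,446 × 150%/8⌋ = $4,771. Book value $20,675.
Year 5: ⌊$20,675 × 150%/8⌋ = $3,876. Book value $16,799.
Year 6: ⌊$16,799 × 150%/8⌋ = $3,149. Book value $13,650.
Year 7: ⌊$13,650 × 150%/8⌋ = $2,559. Book value $11,091.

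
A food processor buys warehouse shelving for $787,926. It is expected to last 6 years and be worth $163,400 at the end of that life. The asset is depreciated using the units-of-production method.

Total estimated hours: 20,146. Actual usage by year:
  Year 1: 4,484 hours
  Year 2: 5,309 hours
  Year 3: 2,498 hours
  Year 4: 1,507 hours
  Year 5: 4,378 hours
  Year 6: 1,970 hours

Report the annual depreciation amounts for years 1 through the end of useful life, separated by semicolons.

Depreciable base = $787,926 − $163,400 = $624,526.
Rate = $624,526 / 20,146 hours = $31 per hour.
Year 1: 4,484 × $31 = $139,004. Book value $648,922.
Year 2: 5,309 × $31 = $164,579. Book value $484,343.
Year 3: 2,498 × $31 = $77,438. Book value $406,905.
Year 4: 1,507 × $31 = $46,717. Book value $360,188.
Year 5: 4,378 × $31 = $135,718. Book value $224,470.
Year 6: 1,970 × $31 = $61,070. Book value $163,400.

$139,004; $164,579; $77,438; $46,717; $135,718; $61,070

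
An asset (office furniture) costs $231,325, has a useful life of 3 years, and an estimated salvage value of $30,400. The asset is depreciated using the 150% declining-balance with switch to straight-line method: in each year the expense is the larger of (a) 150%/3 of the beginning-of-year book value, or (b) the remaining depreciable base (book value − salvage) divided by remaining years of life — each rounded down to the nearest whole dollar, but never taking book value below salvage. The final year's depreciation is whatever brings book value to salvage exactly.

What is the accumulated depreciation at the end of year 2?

Depreciable base = $231,325 − $30,400 = $200,925.
Year 1: DB = ⌊$231,325 × 150%/3⌋ = $115,662; SL = ⌊$200,925/3⌋ = $66,975 → take DB $115,662. Book value $115,663.
Year 2: DB = ⌊$115,663 × 150%/3⌋ = $57,831; SL = ⌊$85,263/2⌋ = $42,631 → take DB $57,831. Book value $57,832.
Accumulated through year 2 = $231,325 − $57,832 = $173,493.

$173,493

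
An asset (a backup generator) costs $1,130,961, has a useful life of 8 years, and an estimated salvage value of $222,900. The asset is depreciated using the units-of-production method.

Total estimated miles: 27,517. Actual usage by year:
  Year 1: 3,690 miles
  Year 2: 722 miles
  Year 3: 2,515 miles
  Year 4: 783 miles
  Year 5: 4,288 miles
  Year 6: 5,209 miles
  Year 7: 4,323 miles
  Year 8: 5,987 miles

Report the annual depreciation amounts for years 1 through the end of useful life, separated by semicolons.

Depreciable base = $1,130,961 − $222,900 = $908,061.
Rate = $908,061 / 27,517 miles = $33 per mile.
Year 1: 3,690 × $33 = $121,770. Book value $1,009,191.
Year 2: 722 × $33 = $23,826. Book value $985,365.
Year 3: 2,515 × $33 = $82,995. Book value $902,370.
Year 4: 783 × $33 = $25,839. Book value $876,531.
Year 5: 4,288 × $33 = $141,504. Book value $735,027.
Year 6: 5,209 × $33 = $171,897. Book value $563,130.
Year 7: 4,323 × $33 = $142,659. Book value $420,471.
Year 8: 5,987 × $33 = $197,571. Book value $222,900.

$121,770; $23,826; $82,995; $25,839; $141,504; $171,897; $142,659; $197,571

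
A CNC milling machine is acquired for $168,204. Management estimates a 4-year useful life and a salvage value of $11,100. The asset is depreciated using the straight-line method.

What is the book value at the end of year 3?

Depreciable base = $168,204 − $11,100 = $157,104.
Annual expense = $157,104 / 4 = $39,276.
End of year 1: book value $128,928.
End of year 2: book value $89,652.
End of year 3: book value $50,376.

$50,376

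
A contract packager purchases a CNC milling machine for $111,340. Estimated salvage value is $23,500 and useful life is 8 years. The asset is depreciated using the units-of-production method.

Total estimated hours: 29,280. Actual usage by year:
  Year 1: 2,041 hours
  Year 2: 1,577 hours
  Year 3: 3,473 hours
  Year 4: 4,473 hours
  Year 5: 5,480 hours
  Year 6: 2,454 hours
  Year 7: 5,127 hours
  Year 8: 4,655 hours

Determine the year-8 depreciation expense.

$13,965

Depreciable base = $111,340 − $23,500 = $87,840.
Rate = $87,840 / 29,280 hours = $3 per hour.
Year 1: 2,041 × $3 = $6,123. Book value $105,217.
Year 2: 1,577 × $3 = $4,731. Book value $100,486.
Year 3: 3,473 × $3 = $10,419. Book value $90,067.
Year 4: 4,473 × $3 = $13,419. Book value $76,648.
Year 5: 5,480 × $3 = $16,440. Book value $60,208.
Year 6: 2,454 × $3 = $7,362. Book value $52,846.
Year 7: 5,127 × $3 = $15,381. Book value $37,465.
Year 8: 4,655 × $3 = $13,965. Book value $23,500.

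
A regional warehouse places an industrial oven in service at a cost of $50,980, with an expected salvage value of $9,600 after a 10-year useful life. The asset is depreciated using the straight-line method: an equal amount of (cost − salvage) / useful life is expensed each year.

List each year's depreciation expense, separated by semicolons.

Depreciable base = $50,980 − $9,600 = $41,380.
Annual expense = $41,380 / 10 = $4,138.
End of year 1: book value $46,842.
End of year 2: book value $42,704.
End of year 3: book value $38,566.
End of year 4: book value $34,428.
End of year 5: book value $30,290.
End of year 6: book value $26,152.
End of year 7: book value $22,014.
End of year 8: book value $17,876.
End of year 9: book value $13,738.
End of year 10: book value $9,600.

$4,138; $4,138; $4,138; $4,138; $4,138; $4,138; $4,138; $4,138; $4,138; $4,138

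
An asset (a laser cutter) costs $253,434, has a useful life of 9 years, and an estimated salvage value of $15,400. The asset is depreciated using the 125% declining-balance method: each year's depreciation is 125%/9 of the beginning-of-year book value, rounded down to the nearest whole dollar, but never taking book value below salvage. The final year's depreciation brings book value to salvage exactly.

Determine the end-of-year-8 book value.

$76,621

Depreciable base = $253,434 − $15,400 = $238,034.
Year 1: ⌊$253,434 × 125%/9⌋ = $35,199. Book value $218,235.
Year 2: ⌊$218,235 × 125%/9⌋ = $30,310. Book value $187,925.
Year 3: ⌊$187,925 × 125%/9⌋ = $26,100. Book value $161,825.
Year 4: ⌊$161,825 × 125%/9⌋ = $22,475. Book value $139,350.
Year 5: ⌊$139,350 × 125%/9⌋ = $19,354. Book value $119,996.
Year 6: ⌊$119,996 × 125%/9⌋ = $16,666. Book value $103,330.
Year 7: ⌊$103,330 × 125%/9⌋ = $14,351. Book value $88,979.
Year 8: ⌊$88,979 × 125%/9⌋ = $12,358. Book value $76,621.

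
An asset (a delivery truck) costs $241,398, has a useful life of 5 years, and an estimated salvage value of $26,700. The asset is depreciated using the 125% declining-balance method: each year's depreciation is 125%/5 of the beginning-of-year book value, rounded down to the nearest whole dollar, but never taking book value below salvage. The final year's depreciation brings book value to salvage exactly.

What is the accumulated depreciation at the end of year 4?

$165,017

Depreciable base = $241,398 − $26,700 = $214,698.
Year 1: ⌊$241,398 × 125%/5⌋ = $60,349. Book value $181,049.
Year 2: ⌊$181,049 × 125%/5⌋ = $45,262. Book value $135,787.
Year 3: ⌊$135,787 × 125%/5⌋ = $33,946. Book value $101,841.
Year 4: ⌊$101,841 × 125%/5⌋ = $25,460. Book value $76,381.
Accumulated through year 4 = $241,398 − $76,381 = $165,017.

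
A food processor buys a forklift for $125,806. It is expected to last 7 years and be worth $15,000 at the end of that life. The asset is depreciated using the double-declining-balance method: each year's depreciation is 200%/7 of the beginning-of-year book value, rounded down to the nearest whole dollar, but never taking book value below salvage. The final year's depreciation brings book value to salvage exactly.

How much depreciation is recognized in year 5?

Depreciable base = $125,806 − $15,000 = $110,806.
Year 1: ⌊$125,806 × 200%/7⌋ = $35,944. Book value $89,862.
Year 2: ⌊$89,862 × 200%/7⌋ = $25,674. Book value $64,188.
Year 3: ⌊$64,188 × 200%/7⌋ = $18,339. Book value $45,849.
Year 4: ⌊$45,849 × 200%/7⌋ = $13,099. Book value $32,750.
Year 5: ⌊$32,750 × 200%/7⌋ = $9,357. Book value $23,393.

$9,357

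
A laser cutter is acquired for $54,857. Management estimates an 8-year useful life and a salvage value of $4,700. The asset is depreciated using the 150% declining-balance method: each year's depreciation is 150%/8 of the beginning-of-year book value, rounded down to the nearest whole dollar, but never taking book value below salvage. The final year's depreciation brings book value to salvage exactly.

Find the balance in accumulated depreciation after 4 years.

Depreciable base = $54,857 − $4,700 = $50,157.
Year 1: ⌊$54,857 × 150%/8⌋ = $10,285. Book value $44,572.
Year 2: ⌊$44,572 × 150%/8⌋ = $8,357. Book value $36,215.
Year 3: ⌊$36,215 × 150%/8⌋ = $6,790. Book value $29,425.
Year 4: ⌊$29,425 × 150%/8⌋ = $5,517. Book value $23,908.
Accumulated through year 4 = $54,857 − $23,908 = $30,949.

$30,949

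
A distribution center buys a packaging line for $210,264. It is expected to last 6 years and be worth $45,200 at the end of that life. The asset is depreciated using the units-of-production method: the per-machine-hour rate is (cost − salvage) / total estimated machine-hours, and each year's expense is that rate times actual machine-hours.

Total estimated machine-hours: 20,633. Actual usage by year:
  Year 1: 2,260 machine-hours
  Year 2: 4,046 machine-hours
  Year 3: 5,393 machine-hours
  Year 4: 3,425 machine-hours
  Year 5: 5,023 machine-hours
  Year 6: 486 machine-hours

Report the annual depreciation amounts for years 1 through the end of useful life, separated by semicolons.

$18,080; $32,368; $43,144; $27,400; $40,184; $3,888

Depreciable base = $210,264 − $45,200 = $165,064.
Rate = $165,064 / 20,633 machine-hours = $8 per machine-hour.
Year 1: 2,260 × $8 = $18,080. Book value $192,184.
Year 2: 4,046 × $8 = $32,368. Book value $159,816.
Year 3: 5,393 × $8 = $43,144. Book value $116,672.
Year 4: 3,425 × $8 = $27,400. Book value $89,272.
Year 5: 5,023 × $8 = $40,184. Book value $49,088.
Year 6: 486 × $8 = $3,888. Book value $45,200.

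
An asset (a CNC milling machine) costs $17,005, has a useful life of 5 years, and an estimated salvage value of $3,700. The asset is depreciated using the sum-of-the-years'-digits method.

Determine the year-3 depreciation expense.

Depreciable base = $17,005 − $3,700 = $13,305.
Sum of the years' digits = 5+4+3+2+1 = 15.
Year 1: $13,305 × 5/15 = $4,435. Book value $12,570.
Year 2: $13,305 × 4/15 = $3,548. Book value $9,022.
Year 3: $13,305 × 3/15 = $2,661. Book value $6,361.

$2,661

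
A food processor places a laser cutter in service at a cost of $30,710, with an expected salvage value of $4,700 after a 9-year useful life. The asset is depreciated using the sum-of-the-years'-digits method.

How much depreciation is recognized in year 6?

Depreciable base = $30,710 − $4,700 = $26,010.
Sum of the years' digits = 9+8+7+6+5+4+3+2+1 = 45.
Year 1: $26,010 × 9/45 = $5,202. Book value $25,508.
Year 2: $26,010 × 8/45 = $4,624. Book value $20,884.
Year 3: $26,010 × 7/45 = $4,046. Book value $16,838.
Year 4: $26,010 × 6/45 = $3,468. Book value $13,370.
Year 5: $26,010 × 5/45 = $2,890. Book value $10,480.
Year 6: $26,010 × 4/45 = $2,312. Book value $8,168.

$2,312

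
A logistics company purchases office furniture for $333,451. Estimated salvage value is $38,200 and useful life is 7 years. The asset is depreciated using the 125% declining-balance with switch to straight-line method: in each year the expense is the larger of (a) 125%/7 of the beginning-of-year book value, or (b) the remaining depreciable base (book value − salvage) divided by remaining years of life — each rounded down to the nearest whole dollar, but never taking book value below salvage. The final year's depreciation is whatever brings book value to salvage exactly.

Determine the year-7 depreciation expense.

$36,655

Depreciable base = $333,451 − $38,200 = $295,251.
Year 1: DB = ⌊$333,451 × 125%/7⌋ = $59,544; SL = ⌊$295,251/7⌋ = $42,178 → take DB $59,544. Book value $273,907.
Year 2: DB = ⌊$273,907 × 125%/7⌋ = $48,911; SL = ⌊$235,707/6⌋ = $39,284 → take DB $48,911. Book value $224,996.
Year 3: DB = ⌊$224,996 × 125%/7⌋ = $40,177; SL = ⌊$186,796/5⌋ = $37,359 → take DB $40,177. Book value $184,819.
Year 4: DB = ⌊$184,819 × 125%/7⌋ = $33,003; SL = ⌊$146,619/4⌋ = $36,654 → take SL $36,654. Book value $148,165.
Year 5: DB = ⌊$148,165 × 125%/7⌋ = $26,458; SL = ⌊$109,965/3⌋ = $36,655 → take SL $36,655. Book value $111,510.
Year 6: DB = ⌊$111,510 × 125%/7⌋ = $19,912; SL = ⌊$73,310/2⌋ = $36,655 → take SL $36,655. Book value $74,855.
Year 7 (final): $74,855 − $38,200 = $36,655. Book value $38,200.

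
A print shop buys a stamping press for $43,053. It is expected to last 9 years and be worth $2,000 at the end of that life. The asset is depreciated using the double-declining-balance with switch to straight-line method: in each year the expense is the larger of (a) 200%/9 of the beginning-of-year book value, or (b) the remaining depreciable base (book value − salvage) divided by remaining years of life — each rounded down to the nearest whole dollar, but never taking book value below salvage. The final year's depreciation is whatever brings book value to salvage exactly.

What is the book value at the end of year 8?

$4,511

Depreciable base = $43,053 − $2,000 = $41,053.
Year 1: DB = ⌊$43,053 × 200%/9⌋ = $9,567; SL = ⌊$41,053/9⌋ = $4,561 → take DB $9,567. Book value $33,486.
Year 2: DB = ⌊$33,486 × 200%/9⌋ = $7,441; SL = ⌊$31,486/8⌋ = $3,935 → take DB $7,441. Book value $26,045.
Year 3: DB = ⌊$26,045 × 200%/9⌋ = $5,787; SL = ⌊$24,045/7⌋ = $3,435 → take DB $5,787. Book value $20,258.
Year 4: DB = ⌊$20,258 × 200%/9⌋ = $4,501; SL = ⌊$18,258/6⌋ = $3,043 → take DB $4,501. Book value $15,757.
Year 5: DB = ⌊$15,757 × 200%/9⌋ = $3,501; SL = ⌊$13,757/5⌋ = $2,751 → take DB $3,501. Book value $12,256.
Year 6: DB = ⌊$12,256 × 200%/9⌋ = $2,723; SL = ⌊$10,256/4⌋ = $2,564 → take DB $2,723. Book value $9,533.
Year 7: DB = ⌊$9,533 × 200%/9⌋ = $2,118; SL = ⌊$7,533/3⌋ = $2,511 → take SL $2,511. Book value $7,022.
Year 8: DB = ⌊$7,022 × 200%/9⌋ = $1,560; SL = ⌊$5,022/2⌋ = $2,511 → take SL $2,511. Book value $4,511.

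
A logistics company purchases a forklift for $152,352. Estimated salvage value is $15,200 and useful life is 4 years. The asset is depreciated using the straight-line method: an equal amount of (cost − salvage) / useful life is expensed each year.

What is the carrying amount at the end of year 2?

$83,776

Depreciable base = $152,352 − $15,200 = $137,152.
Annual expense = $137,152 / 4 = $34,288.
End of year 1: book value $118,064.
End of year 2: book value $83,776.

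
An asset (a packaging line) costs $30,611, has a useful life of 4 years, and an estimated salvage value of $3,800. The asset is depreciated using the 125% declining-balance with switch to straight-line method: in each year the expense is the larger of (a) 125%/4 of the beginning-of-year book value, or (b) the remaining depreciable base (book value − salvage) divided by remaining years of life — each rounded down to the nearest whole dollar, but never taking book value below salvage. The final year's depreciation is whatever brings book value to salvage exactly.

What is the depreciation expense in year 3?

$5,335

Depreciable base = $30,611 − $3,800 = $26,811.
Year 1: DB = ⌊$30,611 × 125%/4⌋ = $9,565; SL = ⌊$26,811/4⌋ = $6,702 → take DB $9,565. Book value $21,046.
Year 2: DB = ⌊$21,046 × 125%/4⌋ = $6,576; SL = ⌊$17,246/3⌋ = $5,748 → take DB $6,576. Book value $14,470.
Year 3: DB = ⌊$14,470 × 125%/4⌋ = $4,521; SL = ⌊$10,670/2⌋ = $5,335 → take SL $5,335. Book value $9,135.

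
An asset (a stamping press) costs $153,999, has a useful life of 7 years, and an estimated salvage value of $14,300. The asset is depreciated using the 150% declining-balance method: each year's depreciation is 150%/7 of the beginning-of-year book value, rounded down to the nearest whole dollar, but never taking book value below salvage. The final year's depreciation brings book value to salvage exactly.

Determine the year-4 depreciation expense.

Depreciable base = $153,999 − $14,300 = $139,699.
Year 1: ⌊$153,999 × 150%/7⌋ = $32,999. Book value $121,000.
Year 2: ⌊$121,000 × 150%/7⌋ = $25,928. Book value $95,072.
Year 3: ⌊$95,072 × 150%/7⌋ = $20,372. Book value $74,700.
Year 4: ⌊$74,700 × 150%/7⌋ = $16,007. Book value $58,693.

$16,007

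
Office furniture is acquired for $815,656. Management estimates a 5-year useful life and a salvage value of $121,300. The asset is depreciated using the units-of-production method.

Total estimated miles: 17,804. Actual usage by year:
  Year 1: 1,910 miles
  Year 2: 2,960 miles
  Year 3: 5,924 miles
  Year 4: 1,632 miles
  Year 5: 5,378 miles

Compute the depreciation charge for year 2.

$115,440

Depreciable base = $815,656 − $121,300 = $694,356.
Rate = $694,356 / 17,804 miles = $39 per mile.
Year 1: 1,910 × $39 = $74,490. Book value $741,166.
Year 2: 2,960 × $39 = $115,440. Book value $625,726.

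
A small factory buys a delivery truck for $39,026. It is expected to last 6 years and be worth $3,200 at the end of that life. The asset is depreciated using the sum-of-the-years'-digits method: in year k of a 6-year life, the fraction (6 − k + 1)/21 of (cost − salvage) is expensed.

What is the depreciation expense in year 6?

Depreciable base = $39,026 − $3,200 = $35,826.
Sum of the years' digits = 6+5+4+3+2+1 = 21.
Year 1: $35,826 × 6/21 = $10,236. Book value $28,790.
Year 2: $35,826 × 5/21 = $8,530. Book value $20,260.
Year 3: $35,826 × 4/21 = $6,824. Book value $13,436.
Year 4: $35,826 × 3/21 = $5,118. Book value $8,318.
Year 5: $35,826 × 2/21 = $3,412. Book value $4,906.
Year 6: $35,826 × 1/21 = $1,706. Book value $3,200.

$1,706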